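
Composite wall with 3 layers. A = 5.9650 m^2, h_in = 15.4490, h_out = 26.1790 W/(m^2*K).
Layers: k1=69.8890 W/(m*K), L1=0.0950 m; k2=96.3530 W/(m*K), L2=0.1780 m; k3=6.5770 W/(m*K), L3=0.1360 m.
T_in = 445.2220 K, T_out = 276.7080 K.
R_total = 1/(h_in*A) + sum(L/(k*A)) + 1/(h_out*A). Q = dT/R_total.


R_conv_in = 1/(15.4490*5.9650) = 0.0109
R_1 = 0.0950/(69.8890*5.9650) = 0.0002
R_2 = 0.1780/(96.3530*5.9650) = 0.0003
R_3 = 0.1360/(6.5770*5.9650) = 0.0035
R_conv_out = 1/(26.1790*5.9650) = 0.0064
R_total = 0.0213 K/W
Q = 168.5140 / 0.0213 = 7926.5557 W

R_total = 0.0213 K/W, Q = 7926.5557 W


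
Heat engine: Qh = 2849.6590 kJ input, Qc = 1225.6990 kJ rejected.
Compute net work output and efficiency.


W = 2849.6590 - 1225.6990 = 1623.9600 kJ
eta = 1623.9600 / 2849.6590 = 0.5699 = 56.9879%

W = 1623.9600 kJ, eta = 56.9879%


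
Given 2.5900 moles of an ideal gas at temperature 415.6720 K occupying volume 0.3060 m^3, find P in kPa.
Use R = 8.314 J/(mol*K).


P = nRT/V = 2.5900 * 8.314 * 415.6720 / 0.3060
= 8950.7733 / 0.3060 = 29250.8930 Pa = 29.2509 kPa

29.2509 kPa


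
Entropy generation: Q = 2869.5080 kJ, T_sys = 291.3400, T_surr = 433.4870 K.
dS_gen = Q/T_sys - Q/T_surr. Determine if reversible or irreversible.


dS_sys = 2869.5080/291.3400 = 9.8493 kJ/K
dS_surr = -2869.5080/433.4870 = -6.6196 kJ/K
dS_gen = 9.8493 - 6.6196 = 3.2298 kJ/K (irreversible)

dS_gen = 3.2298 kJ/K, irreversible


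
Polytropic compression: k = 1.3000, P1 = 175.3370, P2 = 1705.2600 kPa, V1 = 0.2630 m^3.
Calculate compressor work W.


(k-1)/k = 0.2308
(P2/P1)^exp = 1.6904
W = 4.3333 * 175.3370 * 0.2630 * (1.6904 - 1) = 137.9530 kJ

137.9530 kJ


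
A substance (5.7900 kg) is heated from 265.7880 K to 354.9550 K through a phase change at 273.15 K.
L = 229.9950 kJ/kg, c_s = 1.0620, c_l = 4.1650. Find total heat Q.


Q1 (sensible, solid) = 5.7900 * 1.0620 * 7.3620 = 45.2688 kJ
Q2 (latent) = 5.7900 * 229.9950 = 1331.6710 kJ
Q3 (sensible, liquid) = 5.7900 * 4.1650 * 81.8050 = 1972.7562 kJ
Q_total = 3349.6960 kJ

3349.6960 kJ


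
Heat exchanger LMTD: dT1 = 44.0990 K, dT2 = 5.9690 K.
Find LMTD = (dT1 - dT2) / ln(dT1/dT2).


dT1/dT2 = 7.3880
ln(dT1/dT2) = 1.9999
LMTD = 38.1300 / 1.9999 = 19.0664 K

19.0664 K


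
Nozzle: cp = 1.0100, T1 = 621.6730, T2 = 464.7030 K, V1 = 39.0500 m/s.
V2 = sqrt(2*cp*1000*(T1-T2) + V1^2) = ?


dT = 156.9700 K
2*cp*1000*dT = 317079.4000
V1^2 = 1524.9025
V2 = sqrt(318604.3025) = 564.4504 m/s

564.4504 m/s


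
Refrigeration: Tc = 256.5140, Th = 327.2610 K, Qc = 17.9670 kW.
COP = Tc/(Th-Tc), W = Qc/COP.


COP = 256.5140 / 70.7470 = 3.6258
W = 17.9670 / 3.6258 = 4.9553 kW

COP = 3.6258, W = 4.9553 kW


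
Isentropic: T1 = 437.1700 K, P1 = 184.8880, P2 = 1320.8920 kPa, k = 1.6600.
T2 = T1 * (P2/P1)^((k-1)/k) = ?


(k-1)/k = 0.3976
(P2/P1)^exp = 2.1854
T2 = 437.1700 * 2.1854 = 955.3798 K

955.3798 K


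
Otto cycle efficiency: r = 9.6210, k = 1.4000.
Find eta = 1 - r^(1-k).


r^(k-1) = 2.4734
eta = 1 - 1/2.4734 = 0.5957 = 59.5692%

59.5692%


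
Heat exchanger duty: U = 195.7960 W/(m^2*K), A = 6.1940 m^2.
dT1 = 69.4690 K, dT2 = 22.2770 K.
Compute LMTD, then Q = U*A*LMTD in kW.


LMTD = 41.4938 K
Q = 195.7960 * 6.1940 * 41.4938 = 50322.0689 W = 50.3221 kW

50.3221 kW


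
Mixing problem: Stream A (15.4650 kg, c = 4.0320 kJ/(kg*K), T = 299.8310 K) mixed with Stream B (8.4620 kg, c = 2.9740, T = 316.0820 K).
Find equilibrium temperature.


num = 26650.4418
den = 87.5209
Tf = 304.5039 K

304.5039 K


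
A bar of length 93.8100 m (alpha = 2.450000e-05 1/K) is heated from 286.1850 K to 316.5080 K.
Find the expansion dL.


dT = 30.3230 K
dL = 2.450000e-05 * 93.8100 * 30.3230 = 0.069693 m
L_final = 93.879693 m

dL = 0.069693 m


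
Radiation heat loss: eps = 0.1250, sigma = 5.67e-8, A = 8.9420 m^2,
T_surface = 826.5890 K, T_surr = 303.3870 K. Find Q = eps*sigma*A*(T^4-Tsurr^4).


T^4 = 4.6683e+11
Tsurr^4 = 8.4720e+09
Q = 0.1250 * 5.67e-8 * 8.9420 * 4.5836e+11 = 29049.0705 W

29049.0705 W


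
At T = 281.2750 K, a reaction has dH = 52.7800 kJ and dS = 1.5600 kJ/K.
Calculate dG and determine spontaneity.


T*dS = 281.2750 * 1.5600 = 438.7890 kJ
dG = 52.7800 - 438.7890 = -386.0090 kJ (spontaneous)

dG = -386.0090 kJ, spontaneous


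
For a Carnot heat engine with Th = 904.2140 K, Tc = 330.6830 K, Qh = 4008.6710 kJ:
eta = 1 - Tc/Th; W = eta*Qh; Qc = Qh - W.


eta = 1 - 330.6830/904.2140 = 0.6343
W = 0.6343 * 4008.6710 = 2542.6471 kJ
Qc = 4008.6710 - 2542.6471 = 1466.0239 kJ

eta = 63.4287%, W = 2542.6471 kJ, Qc = 1466.0239 kJ


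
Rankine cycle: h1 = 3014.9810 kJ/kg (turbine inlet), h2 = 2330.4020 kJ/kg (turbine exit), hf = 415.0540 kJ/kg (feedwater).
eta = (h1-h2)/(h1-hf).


W = 684.5790 kJ/kg
Q_in = 2599.9270 kJ/kg
eta = 0.2633 = 26.3307%

eta = 26.3307%


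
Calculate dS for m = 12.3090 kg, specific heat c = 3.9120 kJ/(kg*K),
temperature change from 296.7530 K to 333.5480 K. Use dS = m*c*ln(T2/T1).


T2/T1 = 1.1240
ln(T2/T1) = 0.1169
dS = 12.3090 * 3.9120 * 0.1169 = 5.6284 kJ/K

5.6284 kJ/K


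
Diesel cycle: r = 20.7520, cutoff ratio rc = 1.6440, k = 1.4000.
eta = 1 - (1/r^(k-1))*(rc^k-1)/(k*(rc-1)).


r^(k-1) = 3.3638
rc^k = 2.0057
eta = 0.6684 = 66.8393%

66.8393%


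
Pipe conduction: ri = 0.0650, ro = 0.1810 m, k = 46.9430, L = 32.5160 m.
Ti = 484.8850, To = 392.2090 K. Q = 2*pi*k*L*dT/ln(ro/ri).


dT = 92.6760 K
ln(ro/ri) = 1.0241
Q = 2*pi*46.9430*32.5160*92.6760 / 1.0241 = 867897.8234 W

867897.8234 W


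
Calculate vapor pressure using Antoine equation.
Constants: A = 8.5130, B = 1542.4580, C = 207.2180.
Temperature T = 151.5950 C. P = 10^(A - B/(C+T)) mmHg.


C+T = 358.8130
B/(C+T) = 4.2988
log10(P) = 8.5130 - 4.2988 = 4.2142
P = 10^4.2142 = 16376.4745 mmHg

16376.4745 mmHg


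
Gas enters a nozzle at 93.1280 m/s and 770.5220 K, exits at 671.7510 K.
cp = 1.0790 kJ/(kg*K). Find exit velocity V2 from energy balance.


dT = 98.7710 K
2*cp*1000*dT = 213147.8180
V1^2 = 8672.8244
V2 = sqrt(221820.6424) = 470.9784 m/s

470.9784 m/s


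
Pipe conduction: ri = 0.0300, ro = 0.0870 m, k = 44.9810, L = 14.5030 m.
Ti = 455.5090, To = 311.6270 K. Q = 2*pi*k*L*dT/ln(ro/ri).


dT = 143.8820 K
ln(ro/ri) = 1.0647
Q = 2*pi*44.9810*14.5030*143.8820 / 1.0647 = 553913.1225 W

553913.1225 W


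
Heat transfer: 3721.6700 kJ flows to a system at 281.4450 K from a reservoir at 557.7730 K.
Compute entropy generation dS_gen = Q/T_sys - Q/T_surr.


dS_sys = 3721.6700/281.4450 = 13.2234 kJ/K
dS_surr = -3721.6700/557.7730 = -6.6724 kJ/K
dS_gen = 13.2234 - 6.6724 = 6.5511 kJ/K (irreversible)

dS_gen = 6.5511 kJ/K, irreversible


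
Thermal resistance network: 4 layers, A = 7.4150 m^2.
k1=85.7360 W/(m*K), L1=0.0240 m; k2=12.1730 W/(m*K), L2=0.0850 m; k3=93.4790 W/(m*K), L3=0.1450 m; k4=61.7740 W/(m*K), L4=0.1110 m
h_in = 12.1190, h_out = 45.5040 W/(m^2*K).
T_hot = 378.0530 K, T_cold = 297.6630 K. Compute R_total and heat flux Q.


R_conv_in = 1/(12.1190*7.4150) = 0.0111
R_1 = 0.0240/(85.7360*7.4150) = 3.7752e-05
R_2 = 0.0850/(12.1730*7.4150) = 0.0009
R_3 = 0.1450/(93.4790*7.4150) = 0.0002
R_4 = 0.1110/(61.7740*7.4150) = 0.0002
R_conv_out = 1/(45.5040*7.4150) = 0.0030
R_total = 0.0155 K/W
Q = 80.3900 / 0.0155 = 5178.8245 W

R_total = 0.0155 K/W, Q = 5178.8245 W


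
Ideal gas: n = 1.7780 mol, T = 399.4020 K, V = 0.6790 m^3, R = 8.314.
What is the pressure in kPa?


P = nRT/V = 1.7780 * 8.314 * 399.4020 / 0.6790
= 5904.0770 / 0.6790 = 8695.2533 Pa = 8.6953 kPa

8.6953 kPa


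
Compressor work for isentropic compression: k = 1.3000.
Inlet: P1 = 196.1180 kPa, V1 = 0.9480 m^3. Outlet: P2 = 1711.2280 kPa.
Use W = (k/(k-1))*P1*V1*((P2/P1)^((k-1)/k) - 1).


(k-1)/k = 0.2308
(P2/P1)^exp = 1.6486
W = 4.3333 * 196.1180 * 0.9480 * (1.6486 - 1) = 522.5164 kJ

522.5164 kJ


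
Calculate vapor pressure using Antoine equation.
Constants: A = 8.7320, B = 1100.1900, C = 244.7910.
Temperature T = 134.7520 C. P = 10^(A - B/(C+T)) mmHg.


C+T = 379.5430
B/(C+T) = 2.8987
log10(P) = 8.7320 - 2.8987 = 5.8333
P = 10^5.8333 = 681203.8003 mmHg

681203.8003 mmHg


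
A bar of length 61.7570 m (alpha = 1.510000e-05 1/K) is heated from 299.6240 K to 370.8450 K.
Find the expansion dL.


dT = 71.2210 K
dL = 1.510000e-05 * 61.7570 * 71.2210 = 0.066416 m
L_final = 61.823416 m

dL = 0.066416 m


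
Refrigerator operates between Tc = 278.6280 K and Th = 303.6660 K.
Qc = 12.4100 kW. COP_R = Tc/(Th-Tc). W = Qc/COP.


COP = 278.6280 / 25.0380 = 11.1282
W = 12.4100 / 11.1282 = 1.1152 kW

COP = 11.1282, W = 1.1152 kW


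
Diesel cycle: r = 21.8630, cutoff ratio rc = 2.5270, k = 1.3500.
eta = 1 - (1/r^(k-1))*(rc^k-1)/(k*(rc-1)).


r^(k-1) = 2.9437
rc^k = 3.4956
eta = 0.5888 = 58.8758%

58.8758%


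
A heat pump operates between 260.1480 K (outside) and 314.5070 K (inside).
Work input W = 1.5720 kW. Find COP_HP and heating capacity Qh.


COP = 314.5070 / 54.3590 = 5.7857
Qh = 5.7857 * 1.5720 = 9.0952 kW

COP = 5.7857, Qh = 9.0952 kW


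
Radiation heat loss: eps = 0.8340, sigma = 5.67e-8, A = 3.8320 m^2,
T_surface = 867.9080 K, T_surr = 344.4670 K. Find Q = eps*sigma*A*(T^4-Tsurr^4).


T^4 = 5.6741e+11
Tsurr^4 = 1.4080e+10
Q = 0.8340 * 5.67e-8 * 3.8320 * 5.5333e+11 = 100266.7321 W

100266.7321 W


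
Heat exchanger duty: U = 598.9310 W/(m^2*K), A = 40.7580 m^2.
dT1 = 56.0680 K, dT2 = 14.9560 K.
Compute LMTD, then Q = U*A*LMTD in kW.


LMTD = 31.1112 K
Q = 598.9310 * 40.7580 * 31.1112 = 759463.0428 W = 759.4630 kW

759.4630 kW


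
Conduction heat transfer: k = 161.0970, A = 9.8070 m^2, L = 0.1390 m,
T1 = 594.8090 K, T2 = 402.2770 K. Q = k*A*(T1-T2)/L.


dT = 192.5320 K
Q = 161.0970 * 9.8070 * 192.5320 / 0.1390 = 2188324.6389 W

2188324.6389 W


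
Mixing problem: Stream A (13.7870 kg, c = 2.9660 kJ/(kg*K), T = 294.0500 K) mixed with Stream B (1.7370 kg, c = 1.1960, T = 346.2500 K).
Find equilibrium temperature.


num = 12743.6815
den = 42.9697
Tf = 296.5737 K

296.5737 K


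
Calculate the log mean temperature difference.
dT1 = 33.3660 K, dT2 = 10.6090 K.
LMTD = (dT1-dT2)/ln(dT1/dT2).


dT1/dT2 = 3.1451
ln(dT1/dT2) = 1.1458
LMTD = 22.7570 / 1.1458 = 19.8606 K

19.8606 K


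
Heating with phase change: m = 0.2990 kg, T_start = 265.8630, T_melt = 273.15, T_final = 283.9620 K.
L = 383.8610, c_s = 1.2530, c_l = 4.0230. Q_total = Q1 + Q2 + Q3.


Q1 (sensible, solid) = 0.2990 * 1.2530 * 7.2870 = 2.7301 kJ
Q2 (latent) = 0.2990 * 383.8610 = 114.7744 kJ
Q3 (sensible, liquid) = 0.2990 * 4.0230 * 10.8120 = 13.0055 kJ
Q_total = 130.5100 kJ

130.5100 kJ


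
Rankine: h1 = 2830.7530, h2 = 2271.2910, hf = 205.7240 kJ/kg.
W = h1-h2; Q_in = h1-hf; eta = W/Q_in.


W = 559.4620 kJ/kg
Q_in = 2625.0290 kJ/kg
eta = 0.2131 = 21.3126%

eta = 21.3126%


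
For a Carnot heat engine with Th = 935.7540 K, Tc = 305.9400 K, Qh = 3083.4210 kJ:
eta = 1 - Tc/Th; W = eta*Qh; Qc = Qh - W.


eta = 1 - 305.9400/935.7540 = 0.6731
W = 0.6731 * 3083.4210 = 2075.3122 kJ
Qc = 3083.4210 - 2075.3122 = 1008.1088 kJ

eta = 67.3055%, W = 2075.3122 kJ, Qc = 1008.1088 kJ


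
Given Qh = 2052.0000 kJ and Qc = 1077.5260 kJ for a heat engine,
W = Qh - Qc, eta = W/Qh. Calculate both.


W = 2052.0000 - 1077.5260 = 974.4740 kJ
eta = 974.4740 / 2052.0000 = 0.4749 = 47.4890%

W = 974.4740 kJ, eta = 47.4890%


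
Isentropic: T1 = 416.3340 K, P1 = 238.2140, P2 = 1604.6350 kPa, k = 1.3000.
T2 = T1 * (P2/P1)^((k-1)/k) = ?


(k-1)/k = 0.2308
(P2/P1)^exp = 1.5530
T2 = 416.3340 * 1.5530 = 646.5665 K

646.5665 K


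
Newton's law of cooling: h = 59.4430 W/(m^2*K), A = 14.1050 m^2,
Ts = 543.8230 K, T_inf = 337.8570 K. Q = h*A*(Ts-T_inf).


dT = 205.9660 K
Q = 59.4430 * 14.1050 * 205.9660 = 172690.8570 W

172690.8570 W


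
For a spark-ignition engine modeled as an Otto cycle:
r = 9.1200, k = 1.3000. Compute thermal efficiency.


r^(k-1) = 1.9409
eta = 1 - 1/1.9409 = 0.4848 = 48.4770%

48.4770%


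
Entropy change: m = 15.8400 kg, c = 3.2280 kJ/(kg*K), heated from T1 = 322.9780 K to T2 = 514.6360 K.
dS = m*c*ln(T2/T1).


T2/T1 = 1.5934
ln(T2/T1) = 0.4659
dS = 15.8400 * 3.2280 * 0.4659 = 23.8209 kJ/K

23.8209 kJ/K


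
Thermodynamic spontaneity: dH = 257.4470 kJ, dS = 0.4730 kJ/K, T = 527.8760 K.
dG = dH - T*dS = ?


T*dS = 527.8760 * 0.4730 = 249.6853 kJ
dG = 257.4470 - 249.6853 = 7.7617 kJ (non-spontaneous)

dG = 7.7617 kJ, non-spontaneous


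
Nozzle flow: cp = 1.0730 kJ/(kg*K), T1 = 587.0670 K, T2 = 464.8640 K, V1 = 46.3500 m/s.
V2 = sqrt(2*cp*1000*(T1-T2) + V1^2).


dT = 122.2030 K
2*cp*1000*dT = 262247.6380
V1^2 = 2148.3225
V2 = sqrt(264395.9605) = 514.1945 m/s

514.1945 m/s


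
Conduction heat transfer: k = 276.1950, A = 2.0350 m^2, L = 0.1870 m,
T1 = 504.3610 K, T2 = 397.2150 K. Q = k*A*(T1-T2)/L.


dT = 107.1460 K
Q = 276.1950 * 2.0350 * 107.1460 / 0.1870 = 322043.5325 W

322043.5325 W


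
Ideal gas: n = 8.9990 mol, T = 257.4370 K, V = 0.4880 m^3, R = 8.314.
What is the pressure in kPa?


P = nRT/V = 8.9990 * 8.314 * 257.4370 / 0.4880
= 19260.8406 / 0.4880 = 39468.9357 Pa = 39.4689 kPa

39.4689 kPa


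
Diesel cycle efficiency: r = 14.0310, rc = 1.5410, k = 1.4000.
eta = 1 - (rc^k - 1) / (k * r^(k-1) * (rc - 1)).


r^(k-1) = 2.8763
rc^k = 1.8320
eta = 0.6181 = 61.8092%

61.8092%


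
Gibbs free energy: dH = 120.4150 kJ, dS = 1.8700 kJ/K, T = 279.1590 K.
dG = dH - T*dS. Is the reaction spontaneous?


T*dS = 279.1590 * 1.8700 = 522.0273 kJ
dG = 120.4150 - 522.0273 = -401.6123 kJ (spontaneous)

dG = -401.6123 kJ, spontaneous


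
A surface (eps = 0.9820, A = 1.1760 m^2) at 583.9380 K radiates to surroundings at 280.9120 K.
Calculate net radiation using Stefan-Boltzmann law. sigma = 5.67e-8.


T^4 = 1.1627e+11
Tsurr^4 = 6.2270e+09
Q = 0.9820 * 5.67e-8 * 1.1760 * 1.1004e+11 = 7205.4880 W

7205.4880 W


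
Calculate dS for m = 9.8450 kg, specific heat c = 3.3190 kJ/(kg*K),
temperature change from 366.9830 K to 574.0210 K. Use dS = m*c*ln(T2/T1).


T2/T1 = 1.5642
ln(T2/T1) = 0.4474
dS = 9.8450 * 3.3190 * 0.4474 = 14.6174 kJ/K

14.6174 kJ/K


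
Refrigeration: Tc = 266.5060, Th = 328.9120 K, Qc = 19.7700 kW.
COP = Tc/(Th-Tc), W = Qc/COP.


COP = 266.5060 / 62.4060 = 4.2705
W = 19.7700 / 4.2705 = 4.6294 kW

COP = 4.2705, W = 4.6294 kW


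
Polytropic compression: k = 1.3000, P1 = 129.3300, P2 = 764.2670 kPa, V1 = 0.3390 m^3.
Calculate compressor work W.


(k-1)/k = 0.2308
(P2/P1)^exp = 1.5068
W = 4.3333 * 129.3300 * 0.3390 * (1.5068 - 1) = 96.2805 kJ

96.2805 kJ


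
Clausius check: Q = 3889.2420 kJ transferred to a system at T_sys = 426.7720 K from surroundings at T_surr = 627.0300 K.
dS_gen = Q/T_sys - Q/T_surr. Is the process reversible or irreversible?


dS_sys = 3889.2420/426.7720 = 9.1132 kJ/K
dS_surr = -3889.2420/627.0300 = -6.2026 kJ/K
dS_gen = 9.1132 - 6.2026 = 2.9105 kJ/K (irreversible)

dS_gen = 2.9105 kJ/K, irreversible


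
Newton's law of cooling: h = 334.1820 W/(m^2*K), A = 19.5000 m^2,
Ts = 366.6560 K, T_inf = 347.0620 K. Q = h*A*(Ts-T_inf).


dT = 19.5940 K
Q = 334.1820 * 19.5000 * 19.5940 = 127685.2611 W

127685.2611 W


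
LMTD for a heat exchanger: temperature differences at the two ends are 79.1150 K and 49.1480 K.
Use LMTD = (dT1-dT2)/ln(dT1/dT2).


dT1/dT2 = 1.6097
ln(dT1/dT2) = 0.4761
LMTD = 29.9670 / 0.4761 = 62.9471 K

62.9471 K


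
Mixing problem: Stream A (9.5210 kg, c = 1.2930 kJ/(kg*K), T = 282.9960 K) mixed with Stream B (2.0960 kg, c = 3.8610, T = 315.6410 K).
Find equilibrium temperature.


num = 6038.2396
den = 20.4033
Tf = 295.9441 K

295.9441 K


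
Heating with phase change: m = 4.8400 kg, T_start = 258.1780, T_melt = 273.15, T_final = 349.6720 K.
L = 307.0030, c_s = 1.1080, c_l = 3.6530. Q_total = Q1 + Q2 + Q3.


Q1 (sensible, solid) = 4.8400 * 1.1080 * 14.9720 = 80.2906 kJ
Q2 (latent) = 4.8400 * 307.0030 = 1485.8945 kJ
Q3 (sensible, liquid) = 4.8400 * 3.6530 * 76.5220 = 1352.9488 kJ
Q_total = 2919.1339 kJ

2919.1339 kJ


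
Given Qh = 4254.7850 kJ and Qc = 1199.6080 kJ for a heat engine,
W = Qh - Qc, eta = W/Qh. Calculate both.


W = 4254.7850 - 1199.6080 = 3055.1770 kJ
eta = 3055.1770 / 4254.7850 = 0.7181 = 71.8057%

W = 3055.1770 kJ, eta = 71.8057%


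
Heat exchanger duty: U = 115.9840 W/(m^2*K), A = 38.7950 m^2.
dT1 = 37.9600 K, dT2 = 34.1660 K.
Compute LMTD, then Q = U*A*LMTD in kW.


LMTD = 36.0297 K
Q = 115.9840 * 38.7950 * 36.0297 = 162119.2715 W = 162.1193 kW

162.1193 kW


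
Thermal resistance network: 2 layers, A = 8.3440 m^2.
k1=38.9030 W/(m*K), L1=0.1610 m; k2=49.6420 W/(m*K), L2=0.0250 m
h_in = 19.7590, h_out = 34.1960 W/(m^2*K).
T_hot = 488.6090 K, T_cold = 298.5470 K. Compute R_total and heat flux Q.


R_conv_in = 1/(19.7590*8.3440) = 0.0061
R_1 = 0.1610/(38.9030*8.3440) = 0.0005
R_2 = 0.0250/(49.6420*8.3440) = 6.0355e-05
R_conv_out = 1/(34.1960*8.3440) = 0.0035
R_total = 0.0101 K/W
Q = 190.0620 / 0.0101 = 18768.8587 W

R_total = 0.0101 K/W, Q = 18768.8587 W


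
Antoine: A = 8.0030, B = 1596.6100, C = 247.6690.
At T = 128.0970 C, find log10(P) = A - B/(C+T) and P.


C+T = 375.7660
B/(C+T) = 4.2489
log10(P) = 8.0030 - 4.2489 = 3.7541
P = 10^3.7541 = 5676.1324 mmHg

5676.1324 mmHg


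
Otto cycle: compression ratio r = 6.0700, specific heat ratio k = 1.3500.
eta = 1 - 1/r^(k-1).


r^(k-1) = 1.8798
eta = 1 - 1/1.8798 = 0.4680 = 46.8034%

46.8034%


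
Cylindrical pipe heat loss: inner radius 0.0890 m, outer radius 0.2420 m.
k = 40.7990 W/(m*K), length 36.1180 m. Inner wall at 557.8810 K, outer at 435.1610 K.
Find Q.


dT = 122.7200 K
ln(ro/ri) = 1.0003
Q = 2*pi*40.7990*36.1180*122.7200 / 1.0003 = 1135893.3824 W

1135893.3824 W


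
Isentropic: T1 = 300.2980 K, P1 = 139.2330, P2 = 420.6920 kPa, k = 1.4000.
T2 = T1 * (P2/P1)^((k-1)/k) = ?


(k-1)/k = 0.2857
(P2/P1)^exp = 1.3715
T2 = 300.2980 * 1.3715 = 411.8687 K

411.8687 K


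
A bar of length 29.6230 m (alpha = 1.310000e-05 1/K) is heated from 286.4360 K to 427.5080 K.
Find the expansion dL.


dT = 141.0720 K
dL = 1.310000e-05 * 29.6230 * 141.0720 = 0.054745 m
L_final = 29.677745 m

dL = 0.054745 m


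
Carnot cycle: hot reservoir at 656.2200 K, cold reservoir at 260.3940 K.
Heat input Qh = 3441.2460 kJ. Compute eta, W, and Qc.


eta = 1 - 260.3940/656.2200 = 0.6032
W = 0.6032 * 3441.2460 = 2075.7286 kJ
Qc = 3441.2460 - 2075.7286 = 1365.5174 kJ

eta = 60.3191%, W = 2075.7286 kJ, Qc = 1365.5174 kJ


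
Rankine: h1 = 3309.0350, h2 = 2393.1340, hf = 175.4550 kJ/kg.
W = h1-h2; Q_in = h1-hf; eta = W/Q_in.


W = 915.9010 kJ/kg
Q_in = 3133.5800 kJ/kg
eta = 0.2923 = 29.2286%

eta = 29.2286%


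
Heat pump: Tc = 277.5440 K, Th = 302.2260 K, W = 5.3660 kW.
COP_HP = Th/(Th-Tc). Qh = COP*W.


COP = 302.2260 / 24.6820 = 12.2448
Qh = 12.2448 * 5.3660 = 65.7056 kW

COP = 12.2448, Qh = 65.7056 kW


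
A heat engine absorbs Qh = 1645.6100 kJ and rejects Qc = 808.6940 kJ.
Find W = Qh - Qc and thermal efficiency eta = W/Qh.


W = 1645.6100 - 808.6940 = 836.9160 kJ
eta = 836.9160 / 1645.6100 = 0.5086 = 50.8575%

W = 836.9160 kJ, eta = 50.8575%


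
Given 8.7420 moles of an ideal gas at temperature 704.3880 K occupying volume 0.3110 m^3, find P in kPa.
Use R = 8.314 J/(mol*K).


P = nRT/V = 8.7420 * 8.314 * 704.3880 / 0.3110
= 51195.6158 / 0.3110 = 164616.1279 Pa = 164.6161 kPa

164.6161 kPa


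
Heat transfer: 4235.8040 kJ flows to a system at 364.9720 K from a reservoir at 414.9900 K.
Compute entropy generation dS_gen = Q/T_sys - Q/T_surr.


dS_sys = 4235.8040/364.9720 = 11.6058 kJ/K
dS_surr = -4235.8040/414.9900 = -10.2070 kJ/K
dS_gen = 11.6058 - 10.2070 = 1.3988 kJ/K (irreversible)

dS_gen = 1.3988 kJ/K, irreversible


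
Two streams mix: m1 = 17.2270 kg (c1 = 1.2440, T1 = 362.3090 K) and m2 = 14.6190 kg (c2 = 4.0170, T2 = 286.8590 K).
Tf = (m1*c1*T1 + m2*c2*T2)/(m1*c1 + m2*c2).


num = 24610.0804
den = 80.1549
Tf = 307.0315 K

307.0315 K


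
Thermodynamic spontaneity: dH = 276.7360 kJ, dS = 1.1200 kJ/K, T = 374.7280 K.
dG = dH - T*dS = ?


T*dS = 374.7280 * 1.1200 = 419.6954 kJ
dG = 276.7360 - 419.6954 = -142.9594 kJ (spontaneous)

dG = -142.9594 kJ, spontaneous


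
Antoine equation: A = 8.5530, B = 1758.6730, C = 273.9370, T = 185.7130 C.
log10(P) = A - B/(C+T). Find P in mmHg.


C+T = 459.6500
B/(C+T) = 3.8261
log10(P) = 8.5530 - 3.8261 = 4.7269
P = 10^4.7269 = 53319.5718 mmHg

53319.5718 mmHg


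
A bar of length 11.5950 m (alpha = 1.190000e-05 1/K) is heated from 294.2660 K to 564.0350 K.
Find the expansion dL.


dT = 269.7690 K
dL = 1.190000e-05 * 11.5950 * 269.7690 = 0.037223 m
L_final = 11.632223 m

dL = 0.037223 m


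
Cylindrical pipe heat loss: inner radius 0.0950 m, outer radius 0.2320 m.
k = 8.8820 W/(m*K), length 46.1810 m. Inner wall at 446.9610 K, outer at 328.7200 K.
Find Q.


dT = 118.2410 K
ln(ro/ri) = 0.8929
Q = 2*pi*8.8820*46.1810*118.2410 / 0.8929 = 341301.7095 W

341301.7095 W


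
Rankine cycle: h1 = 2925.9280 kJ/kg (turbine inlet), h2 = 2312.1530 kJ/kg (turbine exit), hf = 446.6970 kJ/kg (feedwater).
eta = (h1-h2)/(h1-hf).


W = 613.7750 kJ/kg
Q_in = 2479.2310 kJ/kg
eta = 0.2476 = 24.7567%

eta = 24.7567%


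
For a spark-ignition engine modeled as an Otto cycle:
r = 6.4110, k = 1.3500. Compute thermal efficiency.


r^(k-1) = 1.9161
eta = 1 - 1/1.9161 = 0.4781 = 47.8114%

47.8114%


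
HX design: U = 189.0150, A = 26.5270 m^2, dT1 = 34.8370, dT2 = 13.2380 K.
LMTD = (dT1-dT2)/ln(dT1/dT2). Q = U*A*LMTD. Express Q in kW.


LMTD = 22.3225 K
Q = 189.0150 * 26.5270 * 22.3225 = 111925.0580 W = 111.9251 kW

111.9251 kW


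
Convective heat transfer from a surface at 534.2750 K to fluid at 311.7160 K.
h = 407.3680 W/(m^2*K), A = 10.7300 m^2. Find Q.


dT = 222.5590 K
Q = 407.3680 * 10.7300 * 222.5590 = 972818.4399 W

972818.4399 W


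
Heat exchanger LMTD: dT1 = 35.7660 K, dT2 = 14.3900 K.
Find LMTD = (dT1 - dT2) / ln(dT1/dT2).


dT1/dT2 = 2.4855
ln(dT1/dT2) = 0.9105
LMTD = 21.3760 / 0.9105 = 23.4781 K

23.4781 K


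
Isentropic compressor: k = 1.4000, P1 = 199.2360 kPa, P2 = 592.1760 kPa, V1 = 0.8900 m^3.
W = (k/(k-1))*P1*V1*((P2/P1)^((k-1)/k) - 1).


(k-1)/k = 0.2857
(P2/P1)^exp = 1.3651
W = 3.5000 * 199.2360 * 0.8900 * (1.3651 - 1) = 226.5925 kJ

226.5925 kJ


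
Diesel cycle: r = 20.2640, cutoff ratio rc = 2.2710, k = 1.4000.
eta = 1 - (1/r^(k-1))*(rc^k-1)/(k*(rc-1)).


r^(k-1) = 3.3319
rc^k = 3.1529
eta = 0.6369 = 63.6879%

63.6879%


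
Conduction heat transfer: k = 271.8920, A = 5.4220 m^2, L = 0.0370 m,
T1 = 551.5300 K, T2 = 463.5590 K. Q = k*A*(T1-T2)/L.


dT = 87.9710 K
Q = 271.8920 * 5.4220 * 87.9710 / 0.0370 = 3505046.2043 W

3505046.2043 W


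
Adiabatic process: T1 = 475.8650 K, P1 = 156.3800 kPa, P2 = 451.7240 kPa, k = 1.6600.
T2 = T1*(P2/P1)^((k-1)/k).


(k-1)/k = 0.3976
(P2/P1)^exp = 1.5246
T2 = 475.8650 * 1.5246 = 725.5218 K

725.5218 K


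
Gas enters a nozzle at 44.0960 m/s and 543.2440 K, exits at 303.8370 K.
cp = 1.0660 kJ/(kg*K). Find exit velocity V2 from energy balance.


dT = 239.4070 K
2*cp*1000*dT = 510415.7240
V1^2 = 1944.4572
V2 = sqrt(512360.1812) = 715.7934 m/s

715.7934 m/s


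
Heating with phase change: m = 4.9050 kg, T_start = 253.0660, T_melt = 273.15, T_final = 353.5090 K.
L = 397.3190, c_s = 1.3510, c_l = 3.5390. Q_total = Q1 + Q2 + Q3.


Q1 (sensible, solid) = 4.9050 * 1.3510 * 20.0840 = 133.0897 kJ
Q2 (latent) = 4.9050 * 397.3190 = 1948.8497 kJ
Q3 (sensible, liquid) = 4.9050 * 3.5390 * 80.3590 = 1394.9354 kJ
Q_total = 3476.8748 kJ

3476.8748 kJ


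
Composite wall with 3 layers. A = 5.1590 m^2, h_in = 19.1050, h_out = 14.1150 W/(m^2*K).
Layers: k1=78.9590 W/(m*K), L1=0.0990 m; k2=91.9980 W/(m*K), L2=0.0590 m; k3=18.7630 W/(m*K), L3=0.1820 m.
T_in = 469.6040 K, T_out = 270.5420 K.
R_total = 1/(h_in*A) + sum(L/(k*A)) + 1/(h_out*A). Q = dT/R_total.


R_conv_in = 1/(19.1050*5.1590) = 0.0101
R_1 = 0.0990/(78.9590*5.1590) = 0.0002
R_2 = 0.0590/(91.9980*5.1590) = 0.0001
R_3 = 0.1820/(18.7630*5.1590) = 0.0019
R_conv_out = 1/(14.1150*5.1590) = 0.0137
R_total = 0.0261 K/W
Q = 199.0620 / 0.0261 = 7619.3078 W

R_total = 0.0261 K/W, Q = 7619.3078 W


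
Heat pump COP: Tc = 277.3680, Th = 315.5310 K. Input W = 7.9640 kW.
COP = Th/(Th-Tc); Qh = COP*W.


COP = 315.5310 / 38.1630 = 8.2680
Qh = 8.2680 * 7.9640 = 65.8462 kW

COP = 8.2680, Qh = 65.8462 kW


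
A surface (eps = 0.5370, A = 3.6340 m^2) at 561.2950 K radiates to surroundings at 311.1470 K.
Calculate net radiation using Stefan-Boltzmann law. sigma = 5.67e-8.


T^4 = 9.9258e+10
Tsurr^4 = 9.3727e+09
Q = 0.5370 * 5.67e-8 * 3.6340 * 8.9885e+10 = 9945.5834 W

9945.5834 W


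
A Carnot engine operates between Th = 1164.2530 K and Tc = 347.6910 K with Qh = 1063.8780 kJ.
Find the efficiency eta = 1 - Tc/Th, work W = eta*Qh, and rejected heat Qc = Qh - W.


eta = 1 - 347.6910/1164.2530 = 0.7014
W = 0.7014 * 1063.8780 = 746.1629 kJ
Qc = 1063.8780 - 746.1629 = 317.7151 kJ

eta = 70.1361%, W = 746.1629 kJ, Qc = 317.7151 kJ


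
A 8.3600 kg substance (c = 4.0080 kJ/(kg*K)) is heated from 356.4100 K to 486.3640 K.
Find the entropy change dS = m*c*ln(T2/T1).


T2/T1 = 1.3646
ln(T2/T1) = 0.3109
dS = 8.3600 * 4.0080 * 0.3109 = 10.4165 kJ/K

10.4165 kJ/K


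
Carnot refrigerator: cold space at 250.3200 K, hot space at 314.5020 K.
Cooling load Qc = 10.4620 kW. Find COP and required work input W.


COP = 250.3200 / 64.1820 = 3.9002
W = 10.4620 / 3.9002 = 2.6825 kW

COP = 3.9002, W = 2.6825 kW


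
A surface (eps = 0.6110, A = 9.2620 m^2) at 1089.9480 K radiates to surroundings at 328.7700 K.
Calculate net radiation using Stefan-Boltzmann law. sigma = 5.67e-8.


T^4 = 1.4113e+12
Tsurr^4 = 1.1683e+10
Q = 0.6110 * 5.67e-8 * 9.2620 * 1.3996e+12 = 449098.8470 W

449098.8470 W


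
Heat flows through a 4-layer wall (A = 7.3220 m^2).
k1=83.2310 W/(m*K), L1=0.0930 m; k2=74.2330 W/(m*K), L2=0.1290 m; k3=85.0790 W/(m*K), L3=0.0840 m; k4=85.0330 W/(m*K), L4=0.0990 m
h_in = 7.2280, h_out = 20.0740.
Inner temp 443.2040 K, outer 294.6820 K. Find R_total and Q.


R_conv_in = 1/(7.2280*7.3220) = 0.0189
R_1 = 0.0930/(83.2310*7.3220) = 0.0002
R_2 = 0.1290/(74.2330*7.3220) = 0.0002
R_3 = 0.0840/(85.0790*7.3220) = 0.0001
R_4 = 0.0990/(85.0330*7.3220) = 0.0002
R_conv_out = 1/(20.0740*7.3220) = 0.0068
R_total = 0.0264 K/W
Q = 148.5220 / 0.0264 = 5629.5479 W

R_total = 0.0264 K/W, Q = 5629.5479 W


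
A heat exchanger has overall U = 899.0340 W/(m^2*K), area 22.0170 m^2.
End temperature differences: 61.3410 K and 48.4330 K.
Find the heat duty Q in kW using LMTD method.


LMTD = 54.6331 K
Q = 899.0340 * 22.0170 * 54.6331 = 1081409.1390 W = 1081.4091 kW

1081.4091 kW


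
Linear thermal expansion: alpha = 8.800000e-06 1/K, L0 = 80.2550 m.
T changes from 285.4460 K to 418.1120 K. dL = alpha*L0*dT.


dT = 132.6660 K
dL = 8.800000e-06 * 80.2550 * 132.6660 = 0.093695 m
L_final = 80.348695 m

dL = 0.093695 m


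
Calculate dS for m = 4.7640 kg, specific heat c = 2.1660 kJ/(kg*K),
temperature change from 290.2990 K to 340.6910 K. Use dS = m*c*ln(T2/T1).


T2/T1 = 1.1736
ln(T2/T1) = 0.1601
dS = 4.7640 * 2.1660 * 0.1601 = 1.6517 kJ/K

1.6517 kJ/K


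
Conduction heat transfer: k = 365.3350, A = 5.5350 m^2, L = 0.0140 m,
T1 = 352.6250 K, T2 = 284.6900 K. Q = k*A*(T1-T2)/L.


dT = 67.9350 K
Q = 365.3350 * 5.5350 * 67.9350 / 0.0140 = 9812382.0643 W

9812382.0643 W


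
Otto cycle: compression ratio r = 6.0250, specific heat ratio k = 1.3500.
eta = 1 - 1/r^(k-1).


r^(k-1) = 1.8749
eta = 1 - 1/1.8749 = 0.4666 = 46.6647%

46.6647%


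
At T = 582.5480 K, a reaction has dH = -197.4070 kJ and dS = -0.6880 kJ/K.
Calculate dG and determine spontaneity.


T*dS = 582.5480 * -0.6880 = -400.7930 kJ
dG = -197.4070 + 400.7930 = 203.3860 kJ (non-spontaneous)

dG = 203.3860 kJ, non-spontaneous


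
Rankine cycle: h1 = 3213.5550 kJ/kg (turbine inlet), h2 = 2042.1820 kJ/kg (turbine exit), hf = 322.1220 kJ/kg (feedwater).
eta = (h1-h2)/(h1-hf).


W = 1171.3730 kJ/kg
Q_in = 2891.4330 kJ/kg
eta = 0.4051 = 40.5119%

eta = 40.5119%


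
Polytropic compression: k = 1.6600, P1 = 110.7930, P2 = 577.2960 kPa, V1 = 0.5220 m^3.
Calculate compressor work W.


(k-1)/k = 0.3976
(P2/P1)^exp = 1.9276
W = 2.5152 * 110.7930 * 0.5220 * (1.9276 - 1) = 134.9363 kJ

134.9363 kJ


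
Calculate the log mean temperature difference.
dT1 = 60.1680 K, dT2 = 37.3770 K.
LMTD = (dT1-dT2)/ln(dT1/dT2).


dT1/dT2 = 1.6098
ln(dT1/dT2) = 0.4761
LMTD = 22.7910 / 0.4761 = 47.8717 K

47.8717 K


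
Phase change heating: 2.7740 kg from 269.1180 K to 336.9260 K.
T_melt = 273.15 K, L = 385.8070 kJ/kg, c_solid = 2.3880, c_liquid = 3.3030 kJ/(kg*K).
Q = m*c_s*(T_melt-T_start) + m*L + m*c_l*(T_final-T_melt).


Q1 (sensible, solid) = 2.7740 * 2.3880 * 4.0320 = 26.7092 kJ
Q2 (latent) = 2.7740 * 385.8070 = 1070.2286 kJ
Q3 (sensible, liquid) = 2.7740 * 3.3030 * 63.7760 = 584.3490 kJ
Q_total = 1681.2868 kJ

1681.2868 kJ


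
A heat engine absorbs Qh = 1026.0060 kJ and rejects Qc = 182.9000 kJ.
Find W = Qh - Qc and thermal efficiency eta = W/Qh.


W = 1026.0060 - 182.9000 = 843.1060 kJ
eta = 843.1060 / 1026.0060 = 0.8217 = 82.1736%

W = 843.1060 kJ, eta = 82.1736%


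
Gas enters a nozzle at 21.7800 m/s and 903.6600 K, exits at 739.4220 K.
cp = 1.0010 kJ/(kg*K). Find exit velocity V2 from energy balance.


dT = 164.2380 K
2*cp*1000*dT = 328804.4760
V1^2 = 474.3684
V2 = sqrt(329278.8444) = 573.8282 m/s

573.8282 m/s


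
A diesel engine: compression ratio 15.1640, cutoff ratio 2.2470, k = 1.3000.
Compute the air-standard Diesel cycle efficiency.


r^(k-1) = 2.2607
rc^k = 2.8647
eta = 0.4912 = 49.1182%

49.1182%


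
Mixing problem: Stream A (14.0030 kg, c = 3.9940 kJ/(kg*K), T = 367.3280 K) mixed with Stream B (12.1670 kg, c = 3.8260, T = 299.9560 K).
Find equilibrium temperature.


num = 34507.1481
den = 102.4789
Tf = 336.7243 K

336.7243 K


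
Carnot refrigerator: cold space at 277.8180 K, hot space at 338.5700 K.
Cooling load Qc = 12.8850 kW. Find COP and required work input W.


COP = 277.8180 / 60.7520 = 4.5730
W = 12.8850 / 4.5730 = 2.8176 kW

COP = 4.5730, W = 2.8176 kW


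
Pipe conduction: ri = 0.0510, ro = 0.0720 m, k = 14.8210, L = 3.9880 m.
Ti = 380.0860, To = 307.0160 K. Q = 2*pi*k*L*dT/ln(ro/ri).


dT = 73.0700 K
ln(ro/ri) = 0.3448
Q = 2*pi*14.8210*3.9880*73.0700 / 0.3448 = 78692.5074 W

78692.5074 W


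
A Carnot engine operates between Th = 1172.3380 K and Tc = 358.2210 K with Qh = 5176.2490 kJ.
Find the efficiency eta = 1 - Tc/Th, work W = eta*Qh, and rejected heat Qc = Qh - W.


eta = 1 - 358.2210/1172.3380 = 0.6944
W = 0.6944 * 5176.2490 = 3594.5882 kJ
Qc = 5176.2490 - 3594.5882 = 1581.6608 kJ

eta = 69.4439%, W = 3594.5882 kJ, Qc = 1581.6608 kJ


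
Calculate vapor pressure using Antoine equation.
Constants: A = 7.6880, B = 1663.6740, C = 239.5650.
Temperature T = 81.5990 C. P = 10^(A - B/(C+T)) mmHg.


C+T = 321.1640
B/(C+T) = 5.1801
log10(P) = 7.6880 - 5.1801 = 2.5079
P = 10^2.5079 = 322.0042 mmHg

322.0042 mmHg


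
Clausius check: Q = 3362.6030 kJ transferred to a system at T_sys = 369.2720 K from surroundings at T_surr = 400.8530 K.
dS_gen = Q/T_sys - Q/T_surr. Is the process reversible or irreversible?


dS_sys = 3362.6030/369.2720 = 9.1060 kJ/K
dS_surr = -3362.6030/400.8530 = -8.3886 kJ/K
dS_gen = 9.1060 - 8.3886 = 0.7174 kJ/K (irreversible)

dS_gen = 0.7174 kJ/K, irreversible


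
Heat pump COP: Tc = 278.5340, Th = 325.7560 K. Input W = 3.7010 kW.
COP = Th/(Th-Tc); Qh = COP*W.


COP = 325.7560 / 47.2220 = 6.8984
Qh = 6.8984 * 3.7010 = 25.5310 kW

COP = 6.8984, Qh = 25.5310 kW


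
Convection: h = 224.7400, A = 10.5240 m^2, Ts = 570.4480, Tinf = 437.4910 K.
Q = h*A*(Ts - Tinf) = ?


dT = 132.9570 K
Q = 224.7400 * 10.5240 * 132.9570 = 314465.0780 W

314465.0780 W


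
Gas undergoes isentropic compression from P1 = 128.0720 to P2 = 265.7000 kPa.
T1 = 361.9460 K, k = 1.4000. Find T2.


(k-1)/k = 0.2857
(P2/P1)^exp = 1.2318
T2 = 361.9460 * 1.2318 = 445.8588 K

445.8588 K


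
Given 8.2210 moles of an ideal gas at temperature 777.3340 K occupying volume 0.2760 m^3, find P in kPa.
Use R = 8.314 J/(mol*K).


P = nRT/V = 8.2210 * 8.314 * 777.3340 / 0.2760
= 53130.3078 / 0.2760 = 192501.1153 Pa = 192.5011 kPa

192.5011 kPa


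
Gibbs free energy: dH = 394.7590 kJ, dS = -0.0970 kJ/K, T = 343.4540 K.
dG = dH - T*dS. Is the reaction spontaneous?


T*dS = 343.4540 * -0.0970 = -33.3150 kJ
dG = 394.7590 + 33.3150 = 428.0740 kJ (non-spontaneous)

dG = 428.0740 kJ, non-spontaneous


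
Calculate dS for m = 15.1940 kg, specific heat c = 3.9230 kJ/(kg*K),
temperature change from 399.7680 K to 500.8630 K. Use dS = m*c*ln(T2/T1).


T2/T1 = 1.2529
ln(T2/T1) = 0.2254
dS = 15.1940 * 3.9230 * 0.2254 = 13.4381 kJ/K

13.4381 kJ/K


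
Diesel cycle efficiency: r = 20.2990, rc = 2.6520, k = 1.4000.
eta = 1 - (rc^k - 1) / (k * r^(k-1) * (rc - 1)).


r^(k-1) = 3.3342
rc^k = 3.9174
eta = 0.6217 = 62.1667%

62.1667%


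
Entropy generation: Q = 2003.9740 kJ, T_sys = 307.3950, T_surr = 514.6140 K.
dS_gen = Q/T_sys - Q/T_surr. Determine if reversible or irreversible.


dS_sys = 2003.9740/307.3950 = 6.5192 kJ/K
dS_surr = -2003.9740/514.6140 = -3.8941 kJ/K
dS_gen = 6.5192 - 3.8941 = 2.6251 kJ/K (irreversible)

dS_gen = 2.6251 kJ/K, irreversible


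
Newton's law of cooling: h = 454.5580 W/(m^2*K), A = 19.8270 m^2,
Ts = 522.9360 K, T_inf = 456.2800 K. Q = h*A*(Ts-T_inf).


dT = 66.6560 K
Q = 454.5580 * 19.8270 * 66.6560 = 600738.6308 W

600738.6308 W


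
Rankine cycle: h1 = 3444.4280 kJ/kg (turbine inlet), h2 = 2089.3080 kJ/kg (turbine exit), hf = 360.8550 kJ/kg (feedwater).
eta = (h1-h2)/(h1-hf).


W = 1355.1200 kJ/kg
Q_in = 3083.5730 kJ/kg
eta = 0.4395 = 43.9464%

eta = 43.9464%


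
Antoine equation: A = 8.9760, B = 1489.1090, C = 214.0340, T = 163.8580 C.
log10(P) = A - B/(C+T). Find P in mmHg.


C+T = 377.8920
B/(C+T) = 3.9406
log10(P) = 8.9760 - 3.9406 = 5.0354
P = 10^5.0354 = 108500.6462 mmHg

108500.6462 mmHg


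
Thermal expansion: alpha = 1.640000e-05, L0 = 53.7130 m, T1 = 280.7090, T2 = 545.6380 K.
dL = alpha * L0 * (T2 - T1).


dT = 264.9290 K
dL = 1.640000e-05 * 53.7130 * 264.9290 = 0.233374 m
L_final = 53.946374 m

dL = 0.233374 m


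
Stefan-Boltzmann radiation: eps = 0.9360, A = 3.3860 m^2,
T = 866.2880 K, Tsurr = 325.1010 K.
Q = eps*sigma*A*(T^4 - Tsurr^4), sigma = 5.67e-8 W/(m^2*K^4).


T^4 = 5.6318e+11
Tsurr^4 = 1.1171e+10
Q = 0.9360 * 5.67e-8 * 3.3860 * 5.5201e+11 = 99196.0574 W

99196.0574 W


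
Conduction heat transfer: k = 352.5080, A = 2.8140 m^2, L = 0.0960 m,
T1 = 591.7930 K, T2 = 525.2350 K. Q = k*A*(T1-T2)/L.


dT = 66.5580 K
Q = 352.5080 * 2.8140 * 66.5580 / 0.0960 = 687736.5425 W

687736.5425 W


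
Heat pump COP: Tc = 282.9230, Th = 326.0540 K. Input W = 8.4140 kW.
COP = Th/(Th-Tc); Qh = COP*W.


COP = 326.0540 / 43.1310 = 7.5596
Qh = 7.5596 * 8.4140 = 63.6066 kW

COP = 7.5596, Qh = 63.6066 kW


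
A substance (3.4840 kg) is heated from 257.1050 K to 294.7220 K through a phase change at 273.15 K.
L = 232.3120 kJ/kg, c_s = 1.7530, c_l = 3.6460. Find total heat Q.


Q1 (sensible, solid) = 3.4840 * 1.7530 * 16.0450 = 97.9941 kJ
Q2 (latent) = 3.4840 * 232.3120 = 809.3750 kJ
Q3 (sensible, liquid) = 3.4840 * 3.6460 * 21.5720 = 274.0219 kJ
Q_total = 1181.3909 kJ

1181.3909 kJ


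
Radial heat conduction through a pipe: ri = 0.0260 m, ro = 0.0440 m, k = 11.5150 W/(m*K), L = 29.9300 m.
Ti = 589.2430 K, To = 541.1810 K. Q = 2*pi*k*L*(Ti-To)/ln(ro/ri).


dT = 48.0620 K
ln(ro/ri) = 0.5261
Q = 2*pi*11.5150*29.9300*48.0620 / 0.5261 = 197828.9128 W

197828.9128 W


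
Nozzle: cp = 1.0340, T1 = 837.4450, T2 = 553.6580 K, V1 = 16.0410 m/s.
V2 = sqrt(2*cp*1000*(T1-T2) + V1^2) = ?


dT = 283.7870 K
2*cp*1000*dT = 586871.5160
V1^2 = 257.3137
V2 = sqrt(587128.8297) = 766.2433 m/s

766.2433 m/s


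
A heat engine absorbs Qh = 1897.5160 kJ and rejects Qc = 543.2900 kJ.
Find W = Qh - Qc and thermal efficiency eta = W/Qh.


W = 1897.5160 - 543.2900 = 1354.2260 kJ
eta = 1354.2260 / 1897.5160 = 0.7137 = 71.3684%

W = 1354.2260 kJ, eta = 71.3684%


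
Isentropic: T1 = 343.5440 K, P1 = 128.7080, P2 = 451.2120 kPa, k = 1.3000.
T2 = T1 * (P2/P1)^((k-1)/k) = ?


(k-1)/k = 0.2308
(P2/P1)^exp = 1.3357
T2 = 343.5440 * 1.3357 = 458.8806 K

458.8806 K


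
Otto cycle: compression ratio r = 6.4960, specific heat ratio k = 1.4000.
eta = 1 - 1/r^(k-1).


r^(k-1) = 2.1138
eta = 1 - 1/2.1138 = 0.5269 = 52.6912%

52.6912%


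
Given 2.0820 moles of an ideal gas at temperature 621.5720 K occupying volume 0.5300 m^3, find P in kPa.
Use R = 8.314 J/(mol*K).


P = nRT/V = 2.0820 * 8.314 * 621.5720 / 0.5300
= 10759.2547 / 0.5300 = 20300.4805 Pa = 20.3005 kPa

20.3005 kPa


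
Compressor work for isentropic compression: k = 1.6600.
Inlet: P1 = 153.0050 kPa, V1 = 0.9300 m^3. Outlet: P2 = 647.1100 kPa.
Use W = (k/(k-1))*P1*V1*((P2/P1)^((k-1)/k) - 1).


(k-1)/k = 0.3976
(P2/P1)^exp = 1.7742
W = 2.5152 * 153.0050 * 0.9300 * (1.7742 - 1) = 277.0766 kJ

277.0766 kJ


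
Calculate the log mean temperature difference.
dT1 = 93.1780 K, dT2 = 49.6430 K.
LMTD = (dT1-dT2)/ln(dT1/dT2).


dT1/dT2 = 1.8770
ln(dT1/dT2) = 0.6297
LMTD = 43.5350 / 0.6297 = 69.1411 K

69.1411 K


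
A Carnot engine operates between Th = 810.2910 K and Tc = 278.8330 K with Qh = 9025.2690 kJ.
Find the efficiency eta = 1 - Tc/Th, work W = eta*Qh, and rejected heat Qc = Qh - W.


eta = 1 - 278.8330/810.2910 = 0.6559
W = 0.6559 * 9025.2690 = 5919.5418 kJ
Qc = 9025.2690 - 5919.5418 = 3105.7272 kJ

eta = 65.5885%, W = 5919.5418 kJ, Qc = 3105.7272 kJ


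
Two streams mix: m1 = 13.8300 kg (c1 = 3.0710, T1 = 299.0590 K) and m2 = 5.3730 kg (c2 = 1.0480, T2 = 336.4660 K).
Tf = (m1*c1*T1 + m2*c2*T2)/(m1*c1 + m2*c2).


num = 14596.2207
den = 48.1028
Tf = 303.4379 K

303.4379 K


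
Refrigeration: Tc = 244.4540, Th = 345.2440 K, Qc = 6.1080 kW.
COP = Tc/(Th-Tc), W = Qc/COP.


COP = 244.4540 / 100.7900 = 2.4254
W = 6.1080 / 2.4254 = 2.5184 kW

COP = 2.4254, W = 2.5184 kW


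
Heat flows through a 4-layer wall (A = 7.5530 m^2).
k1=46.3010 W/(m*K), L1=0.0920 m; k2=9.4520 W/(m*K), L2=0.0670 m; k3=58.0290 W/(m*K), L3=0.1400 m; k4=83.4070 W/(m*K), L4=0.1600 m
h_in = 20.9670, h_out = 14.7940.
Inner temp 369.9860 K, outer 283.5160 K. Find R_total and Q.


R_conv_in = 1/(20.9670*7.5530) = 0.0063
R_1 = 0.0920/(46.3010*7.5530) = 0.0003
R_2 = 0.0670/(9.4520*7.5530) = 0.0009
R_3 = 0.1400/(58.0290*7.5530) = 0.0003
R_4 = 0.1600/(83.4070*7.5530) = 0.0003
R_conv_out = 1/(14.7940*7.5530) = 0.0089
R_total = 0.0170 K/W
Q = 86.4700 / 0.0170 = 5074.8388 W

R_total = 0.0170 K/W, Q = 5074.8388 W


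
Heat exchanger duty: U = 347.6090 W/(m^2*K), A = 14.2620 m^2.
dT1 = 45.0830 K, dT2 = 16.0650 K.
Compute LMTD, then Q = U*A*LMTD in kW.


LMTD = 28.1220 K
Q = 347.6090 * 14.2620 * 28.1220 = 139417.4707 W = 139.4175 kW

139.4175 kW


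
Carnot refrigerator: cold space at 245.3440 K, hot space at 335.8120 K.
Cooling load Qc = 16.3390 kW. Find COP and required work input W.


COP = 245.3440 / 90.4680 = 2.7119
W = 16.3390 / 2.7119 = 6.0248 kW

COP = 2.7119, W = 6.0248 kW


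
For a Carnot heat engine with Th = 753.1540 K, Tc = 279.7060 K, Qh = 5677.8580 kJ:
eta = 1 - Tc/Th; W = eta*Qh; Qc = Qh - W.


eta = 1 - 279.7060/753.1540 = 0.6286
W = 0.6286 * 5677.8580 = 3569.2176 kJ
Qc = 5677.8580 - 3569.2176 = 2108.6404 kJ

eta = 62.8620%, W = 3569.2176 kJ, Qc = 2108.6404 kJ


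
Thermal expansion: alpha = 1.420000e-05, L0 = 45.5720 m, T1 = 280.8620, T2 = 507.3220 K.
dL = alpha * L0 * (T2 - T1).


dT = 226.4600 K
dL = 1.420000e-05 * 45.5720 * 226.4600 = 0.146547 m
L_final = 45.718547 m

dL = 0.146547 m


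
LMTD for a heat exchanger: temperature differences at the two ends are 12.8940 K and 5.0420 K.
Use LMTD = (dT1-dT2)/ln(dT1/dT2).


dT1/dT2 = 2.5573
ln(dT1/dT2) = 0.9390
LMTD = 7.8520 / 0.9390 = 8.3625 K

8.3625 K
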